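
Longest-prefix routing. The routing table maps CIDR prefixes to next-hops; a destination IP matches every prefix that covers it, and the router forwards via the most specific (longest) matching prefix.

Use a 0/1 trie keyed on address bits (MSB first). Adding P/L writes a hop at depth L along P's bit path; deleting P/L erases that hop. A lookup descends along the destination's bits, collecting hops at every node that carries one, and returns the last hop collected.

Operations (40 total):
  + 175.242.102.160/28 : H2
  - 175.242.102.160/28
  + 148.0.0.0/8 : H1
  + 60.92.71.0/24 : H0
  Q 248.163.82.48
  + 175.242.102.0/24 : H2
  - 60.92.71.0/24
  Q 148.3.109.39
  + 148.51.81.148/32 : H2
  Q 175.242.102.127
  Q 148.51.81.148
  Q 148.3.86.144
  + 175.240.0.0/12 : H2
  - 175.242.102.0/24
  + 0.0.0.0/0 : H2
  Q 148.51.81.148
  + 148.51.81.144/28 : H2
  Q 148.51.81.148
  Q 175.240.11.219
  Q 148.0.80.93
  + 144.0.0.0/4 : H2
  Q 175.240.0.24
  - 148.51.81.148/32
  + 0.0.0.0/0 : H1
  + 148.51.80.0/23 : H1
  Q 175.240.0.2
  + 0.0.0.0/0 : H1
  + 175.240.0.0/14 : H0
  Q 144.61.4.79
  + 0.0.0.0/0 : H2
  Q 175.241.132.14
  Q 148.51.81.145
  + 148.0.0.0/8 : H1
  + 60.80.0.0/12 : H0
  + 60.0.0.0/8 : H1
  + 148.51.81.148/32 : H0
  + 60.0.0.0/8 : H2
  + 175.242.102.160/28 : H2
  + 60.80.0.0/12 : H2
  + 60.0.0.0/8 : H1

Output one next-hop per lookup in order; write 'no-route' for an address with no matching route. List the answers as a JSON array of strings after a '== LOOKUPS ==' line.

Trace:
  + 175.242.102.160/28 (H2) depth=28
  del 175.242.102.160/28 (clear depth 28)
  + 148.0.0.0/8 (H1) depth=8
  + 60.92.71.0/24 (H0) depth=24
  Q 248.163.82.48: descend 1 ; hops seen [∅] ; pick no-route
  + 175.242.102.0/24 (H2) depth=24
  del 60.92.71.0/24 (clear depth 24)
  Q 148.3.109.39: descend 10010100 ; hops seen [H1] ; pick H1
  + 148.51.81.148/32 (H2) depth=32
  Q 175.242.102.127: descend 101011111111001001100110 ; hops seen [H2] ; pick H2
  Q 148.51.81.148: descend 10010100001100110101000110010100 ; hops seen [H1,H2] ; pick H2
  Q 148.3.86.144: descend 1001010000 ; hops seen [H1] ; pick H1
  + 175.240.0.0/12 (H2) depth=12
  del 175.242.102.0/24 (clear depth 24)
  + 0.0.0.0/0 (H2) depth=0
  Q 148.51.81.148: descend 10010100001100110101000110010100 ; hops seen [H2,H1,H2] ; pick H2
  + 148.51.81.144/28 (H2) depth=28
  Q 148.51.81.148: descend 10010100001100110101000110010100 ; hops seen [H2,H1,H2,H2] ; pick H2
  Q 175.240.11.219: descend 10101111111100 ; hops seen [H2,H2] ; pick H2
  Q 148.0.80.93: descend 1001010000 ; hops seen [H2,H1] ; pick H1
  + 144.0.0.0/4 (H2) depth=4
  Q 175.240.0.24: descend 10101111111100 ; hops seen [H2,H2] ; pick H2
  del 148.51.81.148/32 (clear depth 32)
  + 0.0.0.0/0 (H1) depth=0
  + 148.51.80.0/23 (H1) depth=23
  Q 175.240.0.2: descend 10101111111100 ; hops seen [H1,H2] ; pick H2
  + 0.0.0.0/0 (H1) depth=0
  + 175.240.0.0/14 (H0) depth=14
  Q 144.61.4.79: descend 10010 ; hops seen [H1,H2] ; pick H2
  + 0.0.0.0/0 (H2) depth=0
  Q 175.241.132.14: descend 10101111111100 ; hops seen [H2,H2,H0] ; pick H0
  Q 148.51.81.145: descend 10010100001100110101000110010 ; hops seen [H2,H2,H1,H1,H2] ; pick H2
  + 148.0.0.0/8 (H1) depth=8
  + 60.80.0.0/12 (H0) depth=12
  + 60.0.0.0/8 (H1) depth=8
  + 148.51.81.148/32 (H0) depth=32
  + 60.0.0.0/8 (H2) depth=8
  + 175.242.102.160/28 (H2) depth=28
  + 60.80.0.0/12 (H2) depth=12
  + 60.0.0.0/8 (H1) depth=8

== LOOKUPS ==
["no-route","H1","H2","H2","H1","H2","H2","H2","H1","H2","H2","H2","H0","H2"]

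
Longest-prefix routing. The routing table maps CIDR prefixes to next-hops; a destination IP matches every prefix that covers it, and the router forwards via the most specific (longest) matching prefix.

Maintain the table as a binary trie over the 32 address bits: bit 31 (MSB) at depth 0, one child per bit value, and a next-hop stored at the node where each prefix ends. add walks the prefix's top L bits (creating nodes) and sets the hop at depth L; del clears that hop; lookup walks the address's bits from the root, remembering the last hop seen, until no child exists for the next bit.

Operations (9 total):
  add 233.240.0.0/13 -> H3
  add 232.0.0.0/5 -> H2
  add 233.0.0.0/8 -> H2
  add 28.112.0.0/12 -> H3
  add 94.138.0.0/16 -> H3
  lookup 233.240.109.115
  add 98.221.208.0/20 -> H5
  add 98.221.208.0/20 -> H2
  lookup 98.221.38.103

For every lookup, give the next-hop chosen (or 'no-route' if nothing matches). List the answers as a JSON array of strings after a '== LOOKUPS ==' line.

Apply in order:
  add 233.240.0.0/13 -> H3 at depth 13
  add 232.0.0.0/5 -> H2 at depth 5
  add 233.0.0.0/8 -> H2 at depth 8
  add 28.112.0.0/12 -> H3 at depth 12
  add 94.138.0.0/16 -> H3 at depth 16
  Q 233.240.109.115: descend 1110100111110 ; hops seen [H2,H2,H3] ; pick H3
  add 98.221.208.0/20 -> H5 at depth 20
  add 98.221.208.0/20 -> H2 at depth 20
  Q 98.221.38.103: descend 0110001011011101 ; hops seen [∅] ; pick no-route

== LOOKUPS ==
["H3","no-route"]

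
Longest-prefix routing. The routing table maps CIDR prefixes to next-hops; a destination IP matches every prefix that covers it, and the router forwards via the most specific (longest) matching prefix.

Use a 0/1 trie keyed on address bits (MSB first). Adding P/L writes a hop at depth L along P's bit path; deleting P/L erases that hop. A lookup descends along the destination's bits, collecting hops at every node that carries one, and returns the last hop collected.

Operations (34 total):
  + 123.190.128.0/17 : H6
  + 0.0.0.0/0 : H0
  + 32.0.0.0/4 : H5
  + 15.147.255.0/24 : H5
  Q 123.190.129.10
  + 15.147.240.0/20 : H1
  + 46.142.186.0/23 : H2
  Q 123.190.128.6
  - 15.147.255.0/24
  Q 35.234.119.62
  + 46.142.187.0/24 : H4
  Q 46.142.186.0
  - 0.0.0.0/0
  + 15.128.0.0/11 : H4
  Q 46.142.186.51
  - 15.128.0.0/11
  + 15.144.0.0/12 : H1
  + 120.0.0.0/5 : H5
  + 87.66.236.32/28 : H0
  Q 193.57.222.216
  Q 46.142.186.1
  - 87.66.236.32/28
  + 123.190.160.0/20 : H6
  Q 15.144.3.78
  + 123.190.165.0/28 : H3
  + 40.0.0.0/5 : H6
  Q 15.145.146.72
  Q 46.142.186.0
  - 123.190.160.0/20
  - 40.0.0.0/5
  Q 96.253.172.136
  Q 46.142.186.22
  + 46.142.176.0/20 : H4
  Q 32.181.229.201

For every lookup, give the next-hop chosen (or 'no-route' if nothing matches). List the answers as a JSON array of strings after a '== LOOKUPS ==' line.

Apply in order:
  + 123.190.128.0/17 (H6) depth=17
  + 0.0.0.0/0 (H0) depth=0
  + 32.0.0.0/4 (H5) depth=4
  + 15.147.255.0/24 (H5) depth=24
  lookup 123.190.129.10: bits 01111011101111101 walk d0:H0→d1:-→d2:-→d3:-→d4:-→d5:-→d6:-→d7:-→d8:-→d9:-→d10:-→d11:-→d12:-→d13:-→d14:-→d15:-→d16:-→d17:H6 -> H6
  + 15.147.240.0/20 (H1) depth=20
  + 46.142.186.0/23 (H2) depth=23
  lookup 123.190.128.6: bits 01111011101111101 walk d0:H0→d1:-→d2:-→d3:-→d4:-→d5:-→d6:-→d7:-→d8:-→d9:-→d10:-→d11:-→d12:-→d13:-→d14:-→d15:-→d16:-→d17:H6 -> H6
  - 15.147.255.0/24 clear@24
  lookup 35.234.119.62: bits 0010 walk d0:H0→d1:-→d2:-→d3:-→d4:H5 -> H5
  + 46.142.187.0/24 (H4) depth=24
  lookup 46.142.186.0: bits 00101110100011101011101 walk d0:H0→d1:-→d2:-→d3:-→d4:H5→d5:-→d6:-→d7:-→d8:-→d9:-→d10:-→d11:-→d12:-→d13:-→d14:-→d15:-→d16:-→d17:-→d18:-→d19:-→d20:-→d21:-→d22:-→d23:H2 -> H2
  - 0.0.0.0/0 clear@0
  + 15.128.0.0/11 (H4) depth=11
  lookup 46.142.186.51: bits 00101110100011101011101 walk d0:-→d1:-→d2:-→d3:-→d4:H5→d5:-→d6:-→d7:-→d8:-→d9:-→d10:-→d11:-→d12:-→d13:-→d14:-→d15:-→d16:-→d17:-→d18:-→d19:-→d20:-→d21:-→d22:-→d23:H2 -> H2
  - 15.128.0.0/11 clear@11
  + 15.144.0.0/12 (H1) depth=12
  + 120.0.0.0/5 (H5) depth=5
  + 87.66.236.32/28 (H0) depth=28
  lookup 193.57.222.216: bits ε walk d0:- -> no-route
  lookup 46.142.186.1: bits 00101110100011101011101 walk d0:-→d1:-→d2:-→d3:-→d4:H5→d5:-→d6:-→d7:-→d8:-→d9:-→d10:-→d11:-→d12:-→d13:-→d14:-→d15:-→d16:-→d17:-→d18:-→d19:-→d20:-→d21:-→d22:-→d23:H2 -> H2
  - 87.66.236.32/28 clear@28
  + 123.190.160.0/20 (H6) depth=20
  lookup 15.144.3.78: bits 00001111100100 walk d0:-→d1:-→d2:-→d3:-→d4:-→d5:-→d6:-→d7:-→d8:-→d9:-→d10:-→d11:-→d12:H1→d13:-→d14:- -> H1
  + 123.190.165.0/28 (H3) depth=28
  + 40.0.0.0/5 (H6) depth=5
  lookup 15.145.146.72: bits 00001111100100 walk d0:-→d1:-→d2:-→d3:-→d4:-→d5:-→d6:-→d7:-→d8:-→d9:-→d10:-→d11:-→d12:H1→d13:-→d14:- -> H1
  lookup 46.142.186.0: bits 00101110100011101011101 walk d0:-→d1:-→d2:-→d3:-→d4:H5→d5:H6→d6:-→d7:-→d8:-→d9:-→d10:-→d11:-→d12:-→d13:-→d14:-→d15:-→d16:-→d17:-→d18:-→d19:-→d20:-→d21:-→d22:-→d23:H2 -> H2
  - 123.190.160.0/20 clear@20
  - 40.0.0.0/5 clear@5
  lookup 96.253.172.136: bits 011 walk d0:-→d1:-→d2:-→d3:- -> no-route
  lookup 46.142.186.22: bits 00101110100011101011101 walk d0:-→d1:-→d2:-→d3:-→d4:H5→d5:-→d6:-→d7:-→d8:-→d9:-→d10:-→d11:-→d12:-→d13:-→d14:-→d15:-→d16:-→d17:-→d18:-→d19:-→d20:-→d21:-→d22:-→d23:H2 -> H2
  + 46.142.176.0/20 (H4) depth=20
  lookup 32.181.229.201: bits 0010 walk d0:-→d1:-→d2:-→d3:-→d4:H5 -> H5

== LOOKUPS ==
["H6","H6","H5","H2","H2","no-route","H2","H1","H1","H2","no-route","H2","H5"]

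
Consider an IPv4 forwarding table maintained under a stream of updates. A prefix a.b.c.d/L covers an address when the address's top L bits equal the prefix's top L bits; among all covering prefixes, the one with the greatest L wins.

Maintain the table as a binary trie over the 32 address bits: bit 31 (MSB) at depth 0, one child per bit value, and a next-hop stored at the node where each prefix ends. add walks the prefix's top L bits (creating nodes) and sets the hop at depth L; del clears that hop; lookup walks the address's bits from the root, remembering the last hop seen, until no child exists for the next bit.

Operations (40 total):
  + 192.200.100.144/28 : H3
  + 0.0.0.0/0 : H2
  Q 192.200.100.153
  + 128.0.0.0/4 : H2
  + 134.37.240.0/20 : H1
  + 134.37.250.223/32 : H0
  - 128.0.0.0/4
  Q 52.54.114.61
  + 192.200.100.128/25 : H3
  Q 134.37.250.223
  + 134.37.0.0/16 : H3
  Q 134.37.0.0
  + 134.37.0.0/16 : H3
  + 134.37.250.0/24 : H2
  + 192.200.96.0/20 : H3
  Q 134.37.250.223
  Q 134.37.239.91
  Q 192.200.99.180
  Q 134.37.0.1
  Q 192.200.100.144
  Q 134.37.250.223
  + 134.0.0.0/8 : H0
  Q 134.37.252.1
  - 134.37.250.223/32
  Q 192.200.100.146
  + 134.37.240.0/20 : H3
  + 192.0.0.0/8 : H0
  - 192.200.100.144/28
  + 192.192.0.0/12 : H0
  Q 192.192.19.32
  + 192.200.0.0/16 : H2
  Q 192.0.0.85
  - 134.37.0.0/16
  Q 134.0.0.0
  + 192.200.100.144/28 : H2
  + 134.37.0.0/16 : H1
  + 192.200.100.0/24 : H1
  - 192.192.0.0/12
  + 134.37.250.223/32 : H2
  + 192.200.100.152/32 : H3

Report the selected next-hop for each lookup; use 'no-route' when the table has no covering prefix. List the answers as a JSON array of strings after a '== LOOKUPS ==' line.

Apply in order:
  add 192.200.100.144/28 -> H3 at depth 28
  add 0.0.0.0/0 -> H2 at depth 0
  ? 192.200.100.153  path d0:H2→d1:-→d2:-→d3:-→d4:-→d5:-→d6:-→d7:-→d8:-→d9:-→d10:-→d11:-→d12:-→d13:-→d14:-→d15:-→d16:-→d17:-→d18:-→d19:-→d20:-→d21:-→d22:-→d23:-→d24:-→d25:-→d26:-→d27:-→d28:H3  best=H3
  add 128.0.0.0/4 -> H2 at depth 4
  add 134.37.240.0/20 -> H1 at depth 20
  add 134.37.250.223/32 -> H0 at depth 32
  - 128.0.0.0/4 clear@4
  ? 52.54.114.61  path d0:H2  best=H2
  add 192.200.100.128/25 -> H3 at depth 25
  ? 134.37.250.223  path d0:H2→d1:-→d2:-→d3:-→d4:-→d5:-→d6:-→d7:-→d8:-→d9:-→d10:-→d11:-→d12:-→d13:-→d14:-→d15:-→d16:-→d17:-→d18:-→d19:-→d20:H1→d21:-→d22:-→d23:-→d24:-→d25:-→d26:-→d27:-→d28:-→d29:-→d30:-→d31:-→d32:H0  best=H0
  add 134.37.0.0/16 -> H3 at depth 16
  ? 134.37.0.0  path d0:H2→d1:-→d2:-→d3:-→d4:-→d5:-→d6:-→d7:-→d8:-→d9:-→d10:-→d11:-→d12:-→d13:-→d14:-→d15:-→d16:H3  best=H3
  add 134.37.0.0/16 -> H3 at depth 16
  add 134.37.250.0/24 -> H2 at depth 24
  add 192.200.96.0/20 -> H3 at depth 20
  ? 134.37.250.223  path d0:H2→d1:-→d2:-→d3:-→d4:-→d5:-→d6:-→d7:-→d8:-→d9:-→d10:-→d11:-→d12:-→d13:-→d14:-→d15:-→d16:H3→d17:-→d18:-→d19:-→d20:H1→d21:-→d22:-→d23:-→d24:H2→d25:-→d26:-→d27:-→d28:-→d29:-→d30:-→d31:-→d32:H0  best=H0
  ? 134.37.239.91  path d0:H2→d1:-→d2:-→d3:-→d4:-→d5:-→d6:-→d7:-→d8:-→d9:-→d10:-→d11:-→d12:-→d13:-→d14:-→d15:-→d16:H3→d17:-→d18:-→d19:-  best=H3
  ? 192.200.99.180  path d0:H2→d1:-→d2:-→d3:-→d4:-→d5:-→d6:-→d7:-→d8:-→d9:-→d10:-→d11:-→d12:-→d13:-→d14:-→d15:-→d16:-→d17:-→d18:-→d19:-→d20:H3→d21:-  best=H3
  ? 134.37.0.1  path d0:H2→d1:-→d2:-→d3:-→d4:-→d5:-→d6:-→d7:-→d8:-→d9:-→d10:-→d11:-→d12:-→d13:-→d14:-→d15:-→d16:H3  best=H3
  ? 192.200.100.144  path d0:H2→d1:-→d2:-→d3:-→d4:-→d5:-→d6:-→d7:-→d8:-→d9:-→d10:-→d11:-→d12:-→d13:-→d14:-→d15:-→d16:-→d17:-→d18:-→d19:-→d20:H3→d21:-→d22:-→d23:-→d24:-→d25:H3→d26:-→d27:-→d28:H3  best=H3
  ? 134.37.250.223  path d0:H2→d1:-→d2:-→d3:-→d4:-→d5:-→d6:-→d7:-→d8:-→d9:-→d10:-→d11:-→d12:-→d13:-→d14:-→d15:-→d16:H3→d17:-→d18:-→d19:-→d20:H1→d21:-→d22:-→d23:-→d24:H2→d25:-→d26:-→d27:-→d28:-→d29:-→d30:-→d31:-→d32:H0  best=H0
  add 134.0.0.0/8 -> H0 at depth 8
  ? 134.37.252.1  path d0:H2→d1:-→d2:-→d3:-→d4:-→d5:-→d6:-→d7:-→d8:H0→d9:-→d10:-→d11:-→d12:-→d13:-→d14:-→d15:-→d16:H3→d17:-→d18:-→d19:-→d20:H1→d21:-  best=H1
  - 134.37.250.223/32 clear@32
  ? 192.200.100.146  path d0:H2→d1:-→d2:-→d3:-→d4:-→d5:-→d6:-→d7:-→d8:-→d9:-→d10:-→d11:-→d12:-→d13:-→d14:-→d15:-→d16:-→d17:-→d18:-→d19:-→d20:H3→d21:-→d22:-→d23:-→d24:-→d25:H3→d26:-→d27:-→d28:H3  best=H3
  add 134.37.240.0/20 -> H3 at depth 20
  add 192.0.0.0/8 -> H0 at depth 8
  - 192.200.100.144/28 clear@28
  add 192.192.0.0/12 -> H0 at depth 12
  ? 192.192.19.32  path d0:H2→d1:-→d2:-→d3:-→d4:-→d5:-→d6:-→d7:-→d8:H0→d9:-→d10:-→d11:-→d12:H0  best=H0
  add 192.200.0.0/16 -> H2 at depth 16
  ? 192.0.0.85  path d0:H2→d1:-→d2:-→d3:-→d4:-→d5:-→d6:-→d7:-→d8:H0  best=H0
  - 134.37.0.0/16 clear@16
  ? 134.0.0.0  path d0:H2→d1:-→d2:-→d3:-→d4:-→d5:-→d6:-→d7:-→d8:H0→d9:-→d10:-  best=H0
  add 192.200.100.144/28 -> H2 at depth 28
  add 134.37.0.0/16 -> H1 at depth 16
  add 192.200.100.0/24 -> H1 at depth 24
  - 192.192.0.0/12 clear@12
  add 134.37.250.223/32 -> H2 at depth 32
  add 192.200.100.152/32 -> H3 at depth 32

== LOOKUPS ==
["H3","H2","H0","H3","H0","H3","H3","H3","H3","H0","H1","H3","H0","H0","H0"]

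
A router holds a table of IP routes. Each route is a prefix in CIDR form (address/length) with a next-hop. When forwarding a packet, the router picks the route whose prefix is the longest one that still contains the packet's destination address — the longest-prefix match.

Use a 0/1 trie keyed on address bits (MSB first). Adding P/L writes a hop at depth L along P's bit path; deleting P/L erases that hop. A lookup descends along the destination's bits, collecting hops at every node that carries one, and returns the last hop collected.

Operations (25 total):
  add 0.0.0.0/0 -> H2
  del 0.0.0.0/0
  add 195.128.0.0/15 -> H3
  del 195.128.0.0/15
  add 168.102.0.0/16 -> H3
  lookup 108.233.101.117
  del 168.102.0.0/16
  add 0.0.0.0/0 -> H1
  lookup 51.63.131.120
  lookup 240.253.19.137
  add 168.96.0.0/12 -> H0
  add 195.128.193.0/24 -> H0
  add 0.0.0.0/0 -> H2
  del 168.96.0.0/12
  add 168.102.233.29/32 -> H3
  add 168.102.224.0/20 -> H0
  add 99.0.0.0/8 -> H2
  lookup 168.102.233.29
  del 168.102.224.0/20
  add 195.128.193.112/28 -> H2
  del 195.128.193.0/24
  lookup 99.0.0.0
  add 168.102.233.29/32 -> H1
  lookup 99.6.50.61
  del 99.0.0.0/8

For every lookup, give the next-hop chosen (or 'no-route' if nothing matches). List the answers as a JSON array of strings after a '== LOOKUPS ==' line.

Trace:
  + 0.0.0.0/0 (H2) depth=0
  del 0.0.0.0/0 (clear depth 0)
  + 195.128.0.0/15 (H3) depth=15
  del 195.128.0.0/15 (clear depth 15)
  + 168.102.0.0/16 (H3) depth=16
  ? 108.233.101.117  path d0:-  best=no-route
  del 168.102.0.0/16 (clear depth 16)
  + 0.0.0.0/0 (H1) depth=0
  ? 51.63.131.120  path d0:H1  best=H1
  ? 240.253.19.137  path d0:H1→d1:-→d2:-  best=H1
  + 168.96.0.0/12 (H0) depth=12
  + 195.128.193.0/24 (H0) depth=24
  + 0.0.0.0/0 (H2) depth=0
  del 168.96.0.0/12 (clear depth 12)
  + 168.102.233.29/32 (H3) depth=32
  + 168.102.224.0/20 (H0) depth=20
  + 99.0.0.0/8 (H2) depth=8
  ? 168.102.233.29  path d0:H2→d1:-→d2:-→d3:-→d4:-→d5:-→d6:-→d7:-→d8:-→d9:-→d10:-→d11:-→d12:-→d13:-→d14:-→d15:-→d16:-→d17:-→d18:-→d19:-→d20:H0→d21:-→d22:-→d23:-→d24:-→d25:-→d26:-→d27:-→d28:-→d29:-→d30:-→d31:-→d32:H3  best=H3
  del 168.102.224.0/20 (clear depth 20)
  + 195.128.193.112/28 (H2) depth=28
  del 195.128.193.0/24 (clear depth 24)
  ? 99.0.0.0  path d0:H2→d1:-→d2:-→d3:-→d4:-→d5:-→d6:-→d7:-→d8:H2  best=H2
  + 168.102.233.29/32 (H1) depth=32
  ? 99.6.50.61  path d0:H2→d1:-→d2:-→d3:-→d4:-→d5:-→d6:-→d7:-→d8:H2  best=H2
  del 99.0.0.0/8 (clear depth 8)

== LOOKUPS ==
["no-route","H1","H1","H3","H2","H2"]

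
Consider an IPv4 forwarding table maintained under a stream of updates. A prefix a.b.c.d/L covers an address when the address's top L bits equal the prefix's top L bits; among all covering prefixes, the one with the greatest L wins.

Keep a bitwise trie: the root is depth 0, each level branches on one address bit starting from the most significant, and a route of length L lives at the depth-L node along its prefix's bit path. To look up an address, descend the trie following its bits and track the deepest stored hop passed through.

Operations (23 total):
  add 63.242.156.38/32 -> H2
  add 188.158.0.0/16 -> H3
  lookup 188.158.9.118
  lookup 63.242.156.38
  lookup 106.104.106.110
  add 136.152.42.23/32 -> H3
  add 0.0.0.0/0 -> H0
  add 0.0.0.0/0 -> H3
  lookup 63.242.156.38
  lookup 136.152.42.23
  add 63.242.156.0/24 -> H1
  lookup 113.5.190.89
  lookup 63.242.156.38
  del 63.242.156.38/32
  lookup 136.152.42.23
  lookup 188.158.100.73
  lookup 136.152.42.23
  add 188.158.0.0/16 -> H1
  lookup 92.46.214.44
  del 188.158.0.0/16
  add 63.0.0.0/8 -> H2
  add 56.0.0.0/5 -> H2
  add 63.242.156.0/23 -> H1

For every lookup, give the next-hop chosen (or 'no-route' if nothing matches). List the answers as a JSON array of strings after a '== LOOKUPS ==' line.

Apply in order:
  add 63.242.156.38/32 -> H2 at depth 32
  add 188.158.0.0/16 -> H3 at depth 16
  Q 188.158.9.118: descend 1011110010011110 ; hops seen [H3] ; pick H3
  Q 63.242.156.38: descend 00111111111100101001110000100110 ; hops seen [H2] ; pick H2
  Q 106.104.106.110: descend 0 ; hops seen [∅] ; pick no-route
  add 136.152.42.23/32 -> H3 at depth 32
  add 0.0.0.0/0 -> H0 at depth 0
  add 0.0.0.0/0 -> H3 at depth 0
  Q 63.242.156.38: descend 00111111111100101001110000100110 ; hops seen [H3,H2] ; pick H2
  Q 136.152.42.23: descend 10001000100110000010101000010111 ; hops seen [H3,H3] ; pick H3
  add 63.242.156.0/24 -> H1 at depth 24
  Q 113.5.190.89: descend 0 ; hops seen [H3] ; pick H3
  Q 63.242.156.38: descend 00111111111100101001110000100110 ; hops seen [H3,H1,H2] ; pick H2
  del 63.242.156.38/32 (clear depth 32)
  Q 136.152.42.23: descend 10001000100110000010101000010111 ; hops seen [H3,H3] ; pick H3
  Q 188.158.100.73: descend 1011110010011110 ; hops seen [H3,H3] ; pick H3
  Q 136.152.42.23: descend 10001000100110000010101000010111 ; hops seen [H3,H3] ; pick H3
  add 188.158.0.0/16 -> H1 at depth 16
  Q 92.46.214.44: descend 0 ; hops seen [H3] ; pick H3
  del 188.158.0.0/16 (clear depth 16)
  add 63.0.0.0/8 -> H2 at depth 8
  add 56.0.0.0/5 -> H2 at depth 5
  add 63.242.156.0/23 -> H1 at depth 23

== LOOKUPS ==
["H3","H2","no-route","H2","H3","H3","H2","H3","H3","H3","H3"]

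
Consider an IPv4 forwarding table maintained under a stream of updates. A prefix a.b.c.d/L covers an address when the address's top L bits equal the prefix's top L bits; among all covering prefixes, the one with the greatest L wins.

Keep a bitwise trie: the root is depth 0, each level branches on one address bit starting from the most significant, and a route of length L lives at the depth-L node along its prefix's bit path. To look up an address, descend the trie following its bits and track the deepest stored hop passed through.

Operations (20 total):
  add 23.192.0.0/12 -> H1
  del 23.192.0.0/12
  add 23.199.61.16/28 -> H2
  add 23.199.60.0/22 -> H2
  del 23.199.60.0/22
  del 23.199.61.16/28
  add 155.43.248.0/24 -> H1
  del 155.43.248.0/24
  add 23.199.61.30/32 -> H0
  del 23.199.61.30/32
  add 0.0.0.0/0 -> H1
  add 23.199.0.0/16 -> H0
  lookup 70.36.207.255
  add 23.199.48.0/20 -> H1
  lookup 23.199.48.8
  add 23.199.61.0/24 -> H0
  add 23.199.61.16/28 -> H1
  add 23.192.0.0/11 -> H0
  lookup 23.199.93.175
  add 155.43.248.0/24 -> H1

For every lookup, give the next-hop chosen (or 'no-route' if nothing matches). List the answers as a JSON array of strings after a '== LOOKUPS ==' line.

Trace:
  + 23.192.0.0/12 (H1) depth=12
  del 23.192.0.0/12 (clear depth 12)
  + 23.199.61.16/28 (H2) depth=28
  + 23.199.60.0/22 (H2) depth=22
  del 23.199.60.0/22 (clear depth 22)
  del 23.199.61.16/28 (clear depth 28)
  + 155.43.248.0/24 (H1) depth=24
  del 155.43.248.0/24 (clear depth 24)
  + 23.199.61.30/32 (H0) depth=32
  del 23.199.61.30/32 (clear depth 32)
  + 0.0.0.0/0 (H1) depth=0
  + 23.199.0.0/16 (H0) depth=16
  Q 70.36.207.255: descend 0 ; hops seen [H1] ; pick H1
  + 23.199.48.0/20 (H1) depth=20
  Q 23.199.48.8: descend 00010111110001110011 ; hops seen [H1,H0,H1] ; pick H1
  + 23.199.61.0/24 (H0) depth=24
  + 23.199.61.16/28 (H1) depth=28
  + 23.192.0.0/11 (H0) depth=11
  Q 23.199.93.175: descend 00010111110001110 ; hops seen [H1,H0,H0] ; pick H0
  + 155.43.248.0/24 (H1) depth=24

== LOOKUPS ==
["H1","H1","H0"]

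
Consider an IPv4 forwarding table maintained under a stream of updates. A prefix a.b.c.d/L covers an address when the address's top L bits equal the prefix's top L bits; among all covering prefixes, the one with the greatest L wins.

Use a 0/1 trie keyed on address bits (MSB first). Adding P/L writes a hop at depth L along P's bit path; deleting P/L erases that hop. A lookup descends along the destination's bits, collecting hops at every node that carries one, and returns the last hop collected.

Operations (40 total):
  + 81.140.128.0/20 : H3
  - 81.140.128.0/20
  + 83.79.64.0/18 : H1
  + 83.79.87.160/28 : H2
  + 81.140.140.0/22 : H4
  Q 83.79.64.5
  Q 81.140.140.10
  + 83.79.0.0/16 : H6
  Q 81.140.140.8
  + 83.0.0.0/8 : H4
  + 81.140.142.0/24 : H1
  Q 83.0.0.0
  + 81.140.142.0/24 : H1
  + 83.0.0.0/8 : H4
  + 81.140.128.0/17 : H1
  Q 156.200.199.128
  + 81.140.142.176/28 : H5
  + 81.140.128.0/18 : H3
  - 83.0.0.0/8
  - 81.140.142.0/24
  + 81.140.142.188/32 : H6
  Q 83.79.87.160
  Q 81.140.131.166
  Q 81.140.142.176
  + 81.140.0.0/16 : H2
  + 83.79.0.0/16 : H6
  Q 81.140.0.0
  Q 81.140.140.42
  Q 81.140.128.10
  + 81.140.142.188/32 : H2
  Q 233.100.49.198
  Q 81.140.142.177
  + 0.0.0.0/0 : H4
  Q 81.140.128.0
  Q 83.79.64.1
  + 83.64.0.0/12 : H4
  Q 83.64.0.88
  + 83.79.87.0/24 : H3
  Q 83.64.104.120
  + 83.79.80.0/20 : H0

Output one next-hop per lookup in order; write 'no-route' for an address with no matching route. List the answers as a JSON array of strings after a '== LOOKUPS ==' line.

Trace:
  add 81.140.128.0/20 -> H3 at depth 20
  - 81.140.128.0/20 clear@20
  add 83.79.64.0/18 -> H1 at depth 18
  add 83.79.87.160/28 -> H2 at depth 28
  add 81.140.140.0/22 -> H4 at depth 22
  Q 83.79.64.5: descend 0101001101001111010 ; hops seen [H1] ; pick H1
  Q 81.140.140.10: descend 0101000110001100100011 ; hops seen [H4] ; pick H4
  add 83.79.0.0/16 -> H6 at depth 16
  Q 81.140.140.8: descend 0101000110001100100011 ; hops seen [H4] ; pick H4
  add 83.0.0.0/8 -> H4 at depth 8
  add 81.140.142.0/24 -> H1 at depth 24
  Q 83.0.0.0: descend 010100110 ; hops seen [H4] ; pick H4
  add 81.140.142.0/24 -> H1 at depth 24
  add 83.0.0.0/8 -> H4 at depth 8
  add 81.140.128.0/17 -> H1 at depth 17
  Q 156.200.199.128: descend ε ; hops seen [∅] ; pick no-route
  add 81.140.142.176/28 -> H5 at depth 28
  add 81.140.128.0/18 -> H3 at depth 18
  - 83.0.0.0/8 clear@8
  - 81.140.142.0/24 clear@24
  add 81.140.142.188/32 -> H6 at depth 32
  Q 83.79.87.160: descend 0101001101001111010101111010 ; hops seen [H6,H1,H2] ; pick H2
  Q 81.140.131.166: descend 01010001100011001000 ; hops seen [H1,H3] ; pick H3
  Q 81.140.142.176: descend 0101000110001100100011101011 ; hops seen [H1,H3,H4,H5] ; pick H5
  add 81.140.0.0/16 -> H2 at depth 16
  add 83.79.0.0/16 -> H6 at depth 16
  Q 81.140.0.0: descend 0101000110001100 ; hops seen [H2] ; pick H2
  Q 81.140.140.42: descend 0101000110001100100011 ; hops seen [H2,H1,H3,H4] ; pick H4
  Q 81.140.128.10: descend 01010001100011001000 ; hops seen [H2,H1,H3] ; pick H3
  add 81.140.142.188/32 -> H2 at depth 32
  Q 233.100.49.198: descend ε ; hops seen [∅] ; pick no-route
  Q 81.140.142.177: descend 0101000110001100100011101011 ; hops seen [H2,H1,H3,H4,H5] ; pick H5
  add 0.0.0.0/0 -> H4 at depth 0
  Q 81.140.128.0: descend 01010001100011001000 ; hops seen [H4,H2,H1,H3] ; pick H3
  Q 83.79.64.1: descend 0101001101001111010 ; hops seen [H4,H6,H1] ; pick H1
  add 83.64.0.0/12 -> H4 at depth 12
  Q 83.64.0.88: descend 010100110100 ; hops seen [H4,H4] ; pick H4
  add 83.79.87.0/24 -> H3 at depth 24
  Q 83.64.104.120: descend 010100110100 ; hops seen [H4,H4] ; pick H4
  add 83.79.80.0/20 -> H0 at depth 20

== LOOKUPS ==
["H1","H4","H4","H4","no-route","H2","H3","H5","H2","H4","H3","no-route","H5","H3","H1","H4","H4"]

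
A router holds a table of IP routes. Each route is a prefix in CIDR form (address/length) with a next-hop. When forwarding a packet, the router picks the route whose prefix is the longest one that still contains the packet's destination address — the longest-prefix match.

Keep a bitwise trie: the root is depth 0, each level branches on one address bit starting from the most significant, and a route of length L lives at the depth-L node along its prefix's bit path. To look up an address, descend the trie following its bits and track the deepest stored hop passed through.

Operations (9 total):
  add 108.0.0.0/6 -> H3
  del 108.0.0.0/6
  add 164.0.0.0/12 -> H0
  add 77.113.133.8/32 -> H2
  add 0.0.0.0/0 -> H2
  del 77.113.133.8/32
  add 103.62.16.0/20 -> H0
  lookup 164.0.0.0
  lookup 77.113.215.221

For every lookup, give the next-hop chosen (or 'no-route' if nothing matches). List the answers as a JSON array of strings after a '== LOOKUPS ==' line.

Apply in order:
  add 108.0.0.0/6 -> H3 at depth 6
  del 108.0.0.0/6 (clear depth 6)
  add 164.0.0.0/12 -> H0 at depth 12
  add 77.113.133.8/32 -> H2 at depth 32
  add 0.0.0.0/0 -> H2 at depth 0
  del 77.113.133.8/32 (clear depth 32)
  add 103.62.16.0/20 -> H0 at depth 20
  ? 164.0.0.0  path d0:H2→d1:-→d2:-→d3:-→d4:-→d5:-→d6:-→d7:-→d8:-→d9:-→d10:-→d11:-→d12:H0  best=H0
  ? 77.113.215.221  path d0:H2→d1:-→d2:-→d3:-→d4:-→d5:-→d6:-→d7:-→d8:-→d9:-→d10:-→d11:-→d12:-→d13:-→d14:-→d15:-→d16:-→d17:-  best=H2

== LOOKUPS ==
["H0","H2"]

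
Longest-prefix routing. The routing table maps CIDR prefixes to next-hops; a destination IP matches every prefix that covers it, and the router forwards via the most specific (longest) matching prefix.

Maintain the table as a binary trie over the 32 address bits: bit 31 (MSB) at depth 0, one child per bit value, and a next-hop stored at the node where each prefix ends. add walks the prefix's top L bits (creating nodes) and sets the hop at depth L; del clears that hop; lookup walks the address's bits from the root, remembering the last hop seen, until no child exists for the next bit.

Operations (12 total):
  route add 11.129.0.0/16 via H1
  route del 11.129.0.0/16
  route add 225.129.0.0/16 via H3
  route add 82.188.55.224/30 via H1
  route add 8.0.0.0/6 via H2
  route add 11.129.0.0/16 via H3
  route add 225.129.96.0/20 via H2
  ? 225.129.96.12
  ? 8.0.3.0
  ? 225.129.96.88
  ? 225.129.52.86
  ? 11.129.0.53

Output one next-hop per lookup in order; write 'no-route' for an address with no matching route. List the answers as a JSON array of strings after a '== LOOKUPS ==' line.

Trace:
  add 11.129.0.0/16 -> H1 at depth 16
  - 11.129.0.0/16 clear@16
  add 225.129.0.0/16 -> H3 at depth 16
  add 82.188.55.224/30 -> H1 at depth 30
  add 8.0.0.0/6 -> H2 at depth 6
  add 11.129.0.0/16 -> H3 at depth 16
  add 225.129.96.0/20 -> H2 at depth 20
  lookup 225.129.96.12: bits 11100001100000010110 walk d0:-→d1:-→d2:-→d3:-→d4:-→d5:-→d6:-→d7:-→d8:-→d9:-→d10:-→d11:-→d12:-→d13:-→d14:-→d15:-→d16:H3→d17:-→d18:-→d19:-→d20:H2 -> H2
  lookup 8.0.3.0: bits 000010 walk d0:-→d1:-→d2:-→d3:-→d4:-→d5:-→d6:H2 -> H2
  lookup 225.129.96.88: bits 11100001100000010110 walk d0:-→d1:-→d2:-→d3:-→d4:-→d5:-→d6:-→d7:-→d8:-→d9:-→d10:-→d11:-→d12:-→d13:-→d14:-→d15:-→d16:H3→d17:-→d18:-→d19:-→d20:H2 -> H2
  lookup 225.129.52.86: bits 11100001100000010 walk d0:-→d1:-→d2:-→d3:-→d4:-→d5:-→d6:-→d7:-→d8:-→d9:-→d10:-→d11:-→d12:-→d13:-→d14:-→d15:-→d16:H3→d17:- -> H3
  lookup 11.129.0.53: bits 0000101110000001 walk d0:-→d1:-→d2:-→d3:-→d4:-→d5:-→d6:H2→d7:-→d8:-→d9:-→d10:-→d11:-→d12:-→d13:-→d14:-→d15:-→d16:H3 -> H3

== LOOKUPS ==
["H2","H2","H2","H3","H3"]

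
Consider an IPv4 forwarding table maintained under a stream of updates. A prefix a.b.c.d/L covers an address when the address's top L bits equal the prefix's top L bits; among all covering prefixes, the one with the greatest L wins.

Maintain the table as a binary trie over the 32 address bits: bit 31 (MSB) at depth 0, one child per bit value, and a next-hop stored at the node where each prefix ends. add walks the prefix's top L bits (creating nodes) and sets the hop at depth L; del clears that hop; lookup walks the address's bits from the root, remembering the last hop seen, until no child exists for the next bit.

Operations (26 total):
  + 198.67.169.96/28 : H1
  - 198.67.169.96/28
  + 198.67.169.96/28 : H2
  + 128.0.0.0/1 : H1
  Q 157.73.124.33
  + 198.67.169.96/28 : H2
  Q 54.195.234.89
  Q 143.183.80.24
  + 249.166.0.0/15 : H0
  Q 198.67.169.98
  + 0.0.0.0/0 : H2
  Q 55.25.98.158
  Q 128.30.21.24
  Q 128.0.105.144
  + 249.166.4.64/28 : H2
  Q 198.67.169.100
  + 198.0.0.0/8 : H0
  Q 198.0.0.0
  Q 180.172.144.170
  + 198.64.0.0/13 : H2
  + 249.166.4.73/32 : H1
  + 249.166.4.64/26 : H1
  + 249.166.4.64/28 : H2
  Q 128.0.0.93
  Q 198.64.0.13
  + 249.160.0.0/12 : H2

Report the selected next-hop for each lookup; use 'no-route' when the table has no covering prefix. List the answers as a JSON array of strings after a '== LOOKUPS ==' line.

Trace:
  add 198.67.169.96/28 -> H1 at depth 28
  - 198.67.169.96/28 clear@28
  add 198.67.169.96/28 -> H2 at depth 28
  add 128.0.0.0/1 -> H1 at depth 1
  Q 157.73.124.33: descend 1 ; hops seen [H1] ; pick H1
  add 198.67.169.96/28 -> H2 at depth 28
  Q 54.195.234.89: descend ε ; hops seen [∅] ; pick no-route
  Q 143.183.80.24: descend 1 ; hops seen [H1] ; pick H1
  add 249.166.0.0/15 -> H0 at depth 15
  Q 198.67.169.98: descend 1100011001000011101010010110 ; hops seen [H1,H2] ; pick H2
  add 0.0.0.0/0 -> H2 at depth 0
  Q 55.25.98.158: descend ε ; hops seen [H2] ; pick H2
  Q 128.30.21.24: descend 1 ; hops seen [H2,H1] ; pick H1
  Q 128.0.105.144: descend 1 ; hops seen [H2,H1] ; pick H1
  add 249.166.4.64/28 -> H2 at depth 28
  Q 198.67.169.100: descend 1100011001000011101010010110 ; hops seen [H2,H1,H2] ; pick H2
  add 198.0.0.0/8 -> H0 at depth 8
  Q 198.0.0.0: descend 110001100 ; hops seen [H2,H1,H0] ; pick H0
  Q 180.172.144.170: descend 1 ; hops seen [H2,H1] ; pick H1
  add 198.64.0.0/13 -> H2 at depth 13
  add 249.166.4.73/32 -> H1 at depth 32
  add 249.166.4.64/26 -> H1 at depth 26
  add 249.166.4.64/28 -> H2 at depth 28
  Q 128.0.0.93: descend 1 ; hops seen [H2,H1] ; pick H1
  Q 198.64.0.13: descend 11000110010000 ; hops seen [H2,H1,H0,H2] ; pick H2
  add 249.160.0.0/12 -> H2 at depth 12

== LOOKUPS ==
["H1","no-route","H1","H2","H2","H1","H1","H2","H0","H1","H1","H2"]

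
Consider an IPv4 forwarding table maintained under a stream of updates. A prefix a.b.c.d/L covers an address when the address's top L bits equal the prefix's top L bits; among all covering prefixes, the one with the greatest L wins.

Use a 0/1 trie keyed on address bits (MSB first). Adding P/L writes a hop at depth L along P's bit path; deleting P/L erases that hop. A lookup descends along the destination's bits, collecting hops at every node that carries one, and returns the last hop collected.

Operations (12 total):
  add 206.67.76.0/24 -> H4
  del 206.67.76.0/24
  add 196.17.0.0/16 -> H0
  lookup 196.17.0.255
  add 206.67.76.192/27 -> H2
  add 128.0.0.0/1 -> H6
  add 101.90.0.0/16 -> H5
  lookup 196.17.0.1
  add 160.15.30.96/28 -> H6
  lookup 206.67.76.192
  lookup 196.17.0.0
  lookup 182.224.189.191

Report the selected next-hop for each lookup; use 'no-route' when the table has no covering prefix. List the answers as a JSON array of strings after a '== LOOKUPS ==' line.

Apply in order:
  + 206.67.76.0/24 (H4) depth=24
  - 206.67.76.0/24 clear@24
  + 196.17.0.0/16 (H0) depth=16
  Q 196.17.0.255: descend 1100010000010001 ; hops seen [H0] ; pick H0
  + 206.67.76.192/27 (H2) depth=27
  + 128.0.0.0/1 (H6) depth=1
  + 101.90.0.0/16 (H5) depth=16
  Q 196.17.0.1: descend 1100010000010001 ; hops seen [H6,H0] ; pick H0
  + 160.15.30.96/28 (H6) depth=28
  Q 206.67.76.192: descend 110011100100001101001100110 ; hops seen [H6,H2] ; pick H2
  Q 196.17.0.0: descend 1100010000010001 ; hops seen [H6,H0] ; pick H0
  Q 182.224.189.191: descend 101 ; hops seen [H6] ; pick H6

== LOOKUPS ==
["H0","H0","H2","H0","H6"]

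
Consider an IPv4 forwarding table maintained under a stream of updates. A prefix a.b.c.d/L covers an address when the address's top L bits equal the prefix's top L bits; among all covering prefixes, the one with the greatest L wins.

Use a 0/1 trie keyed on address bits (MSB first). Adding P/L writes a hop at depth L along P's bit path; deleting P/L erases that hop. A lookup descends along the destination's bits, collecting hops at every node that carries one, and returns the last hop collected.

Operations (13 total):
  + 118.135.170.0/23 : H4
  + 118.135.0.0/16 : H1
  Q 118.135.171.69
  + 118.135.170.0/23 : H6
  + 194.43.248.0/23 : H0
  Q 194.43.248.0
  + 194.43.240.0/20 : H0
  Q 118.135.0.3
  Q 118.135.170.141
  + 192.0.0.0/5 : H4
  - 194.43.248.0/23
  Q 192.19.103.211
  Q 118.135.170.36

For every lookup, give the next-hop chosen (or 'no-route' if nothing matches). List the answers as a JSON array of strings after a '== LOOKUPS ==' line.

Apply in order:
  + 118.135.170.0/23 (H4) depth=23
  + 118.135.0.0/16 (H1) depth=16
  Q 118.135.171.69: descend 01110110100001111010101 ; hops seen [H1,H4] ; pick H4
  + 118.135.170.0/23 (H6) depth=23
  + 194.43.248.0/23 (H0) depth=23
  Q 194.43.248.0: descend 11000010001010111111100 ; hops seen [H0] ; pick H0
  + 194.43.240.0/20 (H0) depth=20
  Q 118.135.0.3: descend 0111011010000111 ; hops seen [H1] ; pick H1
  Q 118.135.170.141: descend 01110110100001111010101 ; hops seen [H1,H6] ; pick H6
  + 192.0.0.0/5 (H4) depth=5
  - 194.43.248.0/23 clear@23
  Q 192.19.103.211: descend 110000 ; hops seen [H4] ; pick H4
  Q 118.135.170.36: descend 01110110100001111010101 ; hops seen [H1,H6] ; pick H6

== LOOKUPS ==
["H4","H0","H1","H6","H4","H6"]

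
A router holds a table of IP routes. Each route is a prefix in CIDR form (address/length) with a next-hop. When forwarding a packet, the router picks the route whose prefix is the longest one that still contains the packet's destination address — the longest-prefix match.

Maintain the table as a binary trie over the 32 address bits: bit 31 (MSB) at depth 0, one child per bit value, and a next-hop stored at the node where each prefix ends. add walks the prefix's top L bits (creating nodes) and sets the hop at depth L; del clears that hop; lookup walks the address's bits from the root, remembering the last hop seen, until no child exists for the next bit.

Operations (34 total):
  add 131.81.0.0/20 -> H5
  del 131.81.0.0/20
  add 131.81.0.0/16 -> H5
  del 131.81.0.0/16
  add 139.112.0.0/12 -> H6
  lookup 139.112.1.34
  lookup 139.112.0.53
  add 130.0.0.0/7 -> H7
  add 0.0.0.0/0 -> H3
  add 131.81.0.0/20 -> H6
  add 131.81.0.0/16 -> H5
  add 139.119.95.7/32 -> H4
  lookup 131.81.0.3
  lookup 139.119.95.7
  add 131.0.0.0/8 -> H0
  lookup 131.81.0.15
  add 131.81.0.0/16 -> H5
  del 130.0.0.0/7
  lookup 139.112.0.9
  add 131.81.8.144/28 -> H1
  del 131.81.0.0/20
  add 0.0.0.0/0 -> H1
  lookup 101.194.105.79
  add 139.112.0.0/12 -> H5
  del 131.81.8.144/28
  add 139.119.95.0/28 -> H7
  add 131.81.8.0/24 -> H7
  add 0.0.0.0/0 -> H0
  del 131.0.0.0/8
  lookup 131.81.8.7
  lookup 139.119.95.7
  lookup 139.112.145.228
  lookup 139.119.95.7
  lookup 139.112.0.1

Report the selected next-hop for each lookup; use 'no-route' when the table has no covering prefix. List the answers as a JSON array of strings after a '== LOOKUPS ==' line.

Apply in order:
  + 131.81.0.0/20 (H5) depth=20
  - 131.81.0.0/20 clear@20
  + 131.81.0.0/16 (H5) depth=16
  - 131.81.0.0/16 clear@16
  + 139.112.0.0/12 (H6) depth=12
  ? 139.112.1.34  path d0:-→d1:-→d2:-→d3:-→d4:-→d5:-→d6:-→d7:-→d8:-→d9:-→d10:-→d11:-→d12:H6  best=H6
  ? 139.112.0.53  path d0:-→d1:-→d2:-→d3:-→d4:-→d5:-→d6:-→d7:-→d8:-→d9:-→d10:-→d11:-→d12:H6  best=H6
  + 130.0.0.0/7 (H7) depth=7
  + 0.0.0.0/0 (H3) depth=0
  + 131.81.0.0/20 (H6) depth=20
  + 131.81.0.0/16 (H5) depth=16
  + 139.119.95.7/32 (H4) depth=32
  ? 131.81.0.3  path d0:H3→d1:-→d2:-→d3:-→d4:-→d5:-→d6:-→d7:H7→d8:-→d9:-→d10:-→d11:-→d12:-→d13:-→d14:-→d15:-→d16:H5→d17:-→d18:-→d19:-→d20:H6  best=H6
  ? 139.119.95.7  path d0:H3→d1:-→d2:-→d3:-→d4:-→d5:-→d6:-→d7:-→d8:-→d9:-→d10:-→d11:-→d12:H6→d13:-→d14:-→d15:-→d16:-→d17:-→d18:-→d19:-→d20:-→d21:-→d22:-→d23:-→d24:-→d25:-→d26:-→d27:-→d28:-→d29:-→d30:-→d31:-→d32:H4  best=H4
  + 131.0.0.0/8 (H0) depth=8
  ? 131.81.0.15  path d0:H3→d1:-→d2:-→d3:-→d4:-→d5:-→d6:-→d7:H7→d8:H0→d9:-→d10:-→d11:-→d12:-→d13:-→d14:-→d15:-→d16:H5→d17:-→d18:-→d19:-→d20:H6  best=H6
  + 131.81.0.0/16 (H5) depth=16
  - 130.0.0.0/7 clear@7
  ? 139.112.0.9  path d0:H3→d1:-→d2:-→d3:-→d4:-→d5:-→d6:-→d7:-→d8:-→d9:-→d10:-→d11:-→d12:H6→d13:-  best=H6
  + 131.81.8.144/28 (H1) depth=28
  - 131.81.0.0/20 clear@20
  + 0.0.0.0/0 (H1) depth=0
  ? 101.194.105.79  path d0:H1  best=H1
  + 139.112.0.0/12 (H5) depth=12
  - 131.81.8.144/28 clear@28
  + 139.119.95.0/28 (H7) depth=28
  + 131.81.8.0/24 (H7) depth=24
  + 0.0.0.0/0 (H0) depth=0
  - 131.0.0.0/8 clear@8
  ? 131.81.8.7  path d0:H0→d1:-→d2:-→d3:-→d4:-→d5:-→d6:-→d7:-→d8:-→d9:-→d10:-→d11:-→d12:-→d13:-→d14:-→d15:-→d16:H5→d17:-→d18:-→d19:-→d20:-→d21:-→d22:-→d23:-→d24:H7  best=H7
  ? 139.119.95.7  path d0:H0→d1:-→d2:-→d3:-→d4:-→d5:-→d6:-→d7:-→d8:-→d9:-→d10:-→d11:-→d12:H5→d13:-→d14:-→d15:-→d16:-→d17:-→d18:-→d19:-→d20:-→d21:-→d22:-→d23:-→d24:-→d25:-→d26:-→d27:-→d28:H7→d29:-→d30:-→d31:-→d32:H4  best=H4
  ? 139.112.145.228  path d0:H0→d1:-→d2:-→d3:-→d4:-→d5:-→d6:-→d7:-→d8:-→d9:-→d10:-→d11:-→d12:H5→d13:-  best=H5
  ? 139.119.95.7  path d0:H0→d1:-→d2:-→d3:-→d4:-→d5:-→d6:-→d7:-→d8:-→d9:-→d10:-→d11:-→d12:H5→d13:-→d14:-→d15:-→d16:-→d17:-→d18:-→d19:-→d20:-→d21:-→d22:-→d23:-→d24:-→d25:-→d26:-→d27:-→d28:H7→d29:-→d30:-→d31:-→d32:H4  best=H4
  ? 139.112.0.1  path d0:H0→d1:-→d2:-→d3:-→d4:-→d5:-→d6:-→d7:-→d8:-→d9:-→d10:-→d11:-→d12:H5→d13:-  best=H5

== LOOKUPS ==
["H6","H6","H6","H4","H6","H6","H1","H7","H4","H5","H4","H5"]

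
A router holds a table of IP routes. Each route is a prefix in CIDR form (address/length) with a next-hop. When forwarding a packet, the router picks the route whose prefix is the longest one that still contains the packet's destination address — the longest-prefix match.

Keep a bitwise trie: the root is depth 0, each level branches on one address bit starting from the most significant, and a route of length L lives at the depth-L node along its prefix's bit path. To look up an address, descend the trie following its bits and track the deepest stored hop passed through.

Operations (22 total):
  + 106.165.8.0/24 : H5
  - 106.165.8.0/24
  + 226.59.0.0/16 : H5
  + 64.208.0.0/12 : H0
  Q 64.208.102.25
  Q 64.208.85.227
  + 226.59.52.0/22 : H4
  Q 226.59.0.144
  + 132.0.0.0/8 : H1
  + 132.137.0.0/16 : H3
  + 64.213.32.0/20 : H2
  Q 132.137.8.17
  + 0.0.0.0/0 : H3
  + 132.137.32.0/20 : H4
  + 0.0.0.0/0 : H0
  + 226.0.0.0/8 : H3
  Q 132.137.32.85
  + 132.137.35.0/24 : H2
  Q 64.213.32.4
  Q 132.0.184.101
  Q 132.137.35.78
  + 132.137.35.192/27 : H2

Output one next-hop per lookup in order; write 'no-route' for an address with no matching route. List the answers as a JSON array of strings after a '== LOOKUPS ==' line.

Trace:
  add 106.165.8.0/24 -> H5 at depth 24
  del 106.165.8.0/24 (clear depth 24)
  add 226.59.0.0/16 -> H5 at depth 16
  add 64.208.0.0/12 -> H0 at depth 12
  lookup 64.208.102.25: bits 010000001101 walk d0:-→d1:-→d2:-→d3:-→d4:-→d5:-→d6:-→d7:-→d8:-→d9:-→d10:-→d11:-→d12:H0 -> H0
  lookup 64.208.85.227: bits 010000001101 walk d0:-→d1:-→d2:-→d3:-→d4:-→d5:-→d6:-→d7:-→d8:-→d9:-→d10:-→d11:-→d12:H0 -> H0
  add 226.59.52.0/22 -> H4 at depth 22
  lookup 226.59.0.144: bits 111000100011101100 walk d0:-→d1:-→d2:-→d3:-→d4:-→d5:-→d6:-→d7:-→d8:-→d9:-→d10:-→d11:-→d12:-→d13:-→d14:-→d15:-→d16:H5→d17:-→d18:- -> H5
  add 132.0.0.0/8 -> H1 at depth 8
  add 132.137.0.0/16 -> H3 at depth 16
  add 64.213.32.0/20 -> H2 at depth 20
  lookup 132.137.8.17: bits 1000010010001001 walk d0:-→d1:-→d2:-→d3:-→d4:-→d5:-→d6:-→d7:-→d8:H1→d9:-→d10:-→d11:-→d12:-→d13:-→d14:-→d15:-→d16:H3 -> H3
  add 0.0.0.0/0 -> H3 at depth 0
  add 132.137.32.0/20 -> H4 at depth 20
  add 0.0.0.0/0 -> H0 at depth 0
  add 226.0.0.0/8 -> H3 at depth 8
  lookup 132.137.32.85: bits 10000100100010010010 walk d0:H0→d1:-→d2:-→d3:-→d4:-→d5:-→d6:-→d7:-→d8:H1→d9:-→d10:-→d11:-→d12:-→d13:-→d14:-→d15:-→d16:H3→d17:-→d18:-→d19:-→d20:H4 -> H4
  add 132.137.35.0/24 -> H2 at depth 24
  lookup 64.213.32.4: bits 01000000110101010010 walk d0:H0→d1:-→d2:-→d3:-→d4:-→d5:-→d6:-→d7:-→d8:-→d9:-→d10:-→d11:-→d12:H0→d13:-→d14:-→d15:-→d16:-→d17:-→d18:-→d19:-→d20:H2 -> H2
  lookup 132.0.184.101: bits 10000100 walk d0:H0→d1:-→d2:-→d3:-→d4:-→d5:-→d6:-→d7:-→d8:H1 -> H1
  lookup 132.137.35.78: bits 100001001000100100100011 walk d0:H0→d1:-→d2:-→d3:-→d4:-→d5:-→d6:-→d7:-→d8:H1→d9:-→d10:-→d11:-→d12:-→d13:-→d14:-→d15:-→d16:H3→d17:-→d18:-→d19:-→d20:H4→d21:-→d22:-→d23:-→d24:H2 -> H2
  add 132.137.35.192/27 -> H2 at depth 27

== LOOKUPS ==
["H0","H0","H5","H3","H4","H2","H1","H2"]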